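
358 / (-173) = -358 / 173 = -2.07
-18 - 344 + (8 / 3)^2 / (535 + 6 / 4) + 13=-3370165 / 9657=-348.99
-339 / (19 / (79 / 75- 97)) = 813148 / 475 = 1711.89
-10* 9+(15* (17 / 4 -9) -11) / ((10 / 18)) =-4761 / 20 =-238.05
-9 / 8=-1.12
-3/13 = -0.23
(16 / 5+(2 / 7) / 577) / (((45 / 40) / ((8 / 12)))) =1034144 / 545265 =1.90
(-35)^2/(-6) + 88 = -697/6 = -116.17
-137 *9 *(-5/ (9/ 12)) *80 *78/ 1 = 51292800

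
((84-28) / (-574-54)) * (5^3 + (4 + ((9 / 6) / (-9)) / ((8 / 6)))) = -7217 / 628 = -11.49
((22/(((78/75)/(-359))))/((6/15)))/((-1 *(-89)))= -493625/2314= -213.32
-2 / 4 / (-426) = 1 / 852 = 0.00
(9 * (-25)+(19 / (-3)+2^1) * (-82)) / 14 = 391 / 42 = 9.31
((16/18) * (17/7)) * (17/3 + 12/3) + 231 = 47603/189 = 251.87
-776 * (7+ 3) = -7760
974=974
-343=-343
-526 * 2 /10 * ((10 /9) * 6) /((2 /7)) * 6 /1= -14728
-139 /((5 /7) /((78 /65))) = -5838 /25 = -233.52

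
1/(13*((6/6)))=1/13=0.08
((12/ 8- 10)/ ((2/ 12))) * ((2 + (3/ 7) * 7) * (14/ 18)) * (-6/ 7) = 170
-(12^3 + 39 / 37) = -63975 / 37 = -1729.05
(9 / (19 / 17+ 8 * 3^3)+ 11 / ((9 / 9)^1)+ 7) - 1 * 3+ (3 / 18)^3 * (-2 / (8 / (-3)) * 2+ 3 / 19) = 15.05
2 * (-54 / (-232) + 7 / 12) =142 / 87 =1.63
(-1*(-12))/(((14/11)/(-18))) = -1188/7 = -169.71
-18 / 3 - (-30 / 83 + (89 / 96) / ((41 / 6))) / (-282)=-92138309 / 15354336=-6.00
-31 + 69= 38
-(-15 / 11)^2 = -225 / 121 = -1.86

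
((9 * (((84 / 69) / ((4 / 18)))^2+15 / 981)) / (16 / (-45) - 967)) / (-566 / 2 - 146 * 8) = 701203095 / 3642069477941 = 0.00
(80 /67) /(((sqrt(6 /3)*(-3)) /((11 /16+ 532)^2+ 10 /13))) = -4721712185*sqrt(2) /83616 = -79859.23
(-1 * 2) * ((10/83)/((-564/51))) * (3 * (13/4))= 3315/15604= 0.21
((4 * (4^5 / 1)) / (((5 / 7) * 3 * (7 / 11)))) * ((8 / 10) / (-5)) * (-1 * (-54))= -25952.26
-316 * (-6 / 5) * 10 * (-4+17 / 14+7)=111864 / 7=15980.57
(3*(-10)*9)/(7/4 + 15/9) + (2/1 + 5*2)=-2748/41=-67.02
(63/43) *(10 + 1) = 693/43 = 16.12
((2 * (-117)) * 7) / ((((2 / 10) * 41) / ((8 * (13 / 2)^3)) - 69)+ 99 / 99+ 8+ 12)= 17993430 / 527239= 34.13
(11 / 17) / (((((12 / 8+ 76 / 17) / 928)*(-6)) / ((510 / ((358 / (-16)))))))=382.06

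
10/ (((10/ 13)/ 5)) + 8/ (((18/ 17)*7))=4163/ 63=66.08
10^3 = 1000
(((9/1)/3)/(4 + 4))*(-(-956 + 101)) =320.62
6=6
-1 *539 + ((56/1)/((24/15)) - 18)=-522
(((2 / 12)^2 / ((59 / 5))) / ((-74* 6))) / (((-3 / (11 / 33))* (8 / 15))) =25 / 22633344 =0.00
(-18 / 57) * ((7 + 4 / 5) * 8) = -1872 / 95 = -19.71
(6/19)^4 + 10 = 10.01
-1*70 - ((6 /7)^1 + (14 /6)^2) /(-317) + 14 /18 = -153560 /2219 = -69.20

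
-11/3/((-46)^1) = 11/138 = 0.08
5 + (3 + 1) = 9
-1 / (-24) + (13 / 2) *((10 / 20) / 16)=47 / 192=0.24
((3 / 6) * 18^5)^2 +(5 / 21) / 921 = 17264101657533701 / 19341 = 892616806656.00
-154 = -154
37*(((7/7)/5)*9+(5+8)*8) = 3914.60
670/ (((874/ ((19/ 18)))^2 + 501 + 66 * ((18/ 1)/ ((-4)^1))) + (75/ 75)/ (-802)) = 107468/ 110000395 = 0.00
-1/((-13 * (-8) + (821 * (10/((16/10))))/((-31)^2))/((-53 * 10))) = 2037320/420301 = 4.85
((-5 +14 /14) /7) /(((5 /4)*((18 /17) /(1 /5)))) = -136 /1575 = -0.09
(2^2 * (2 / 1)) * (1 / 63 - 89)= -44848 / 63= -711.87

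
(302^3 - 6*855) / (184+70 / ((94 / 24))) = 647154233 / 4744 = 136415.31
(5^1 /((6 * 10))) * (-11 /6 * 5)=-55 /72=-0.76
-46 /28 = -23 /14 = -1.64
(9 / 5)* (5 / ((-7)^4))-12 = -28803 / 2401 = -12.00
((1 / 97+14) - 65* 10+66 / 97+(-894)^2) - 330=77432257 / 97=798270.69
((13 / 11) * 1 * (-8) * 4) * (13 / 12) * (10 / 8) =-1690 / 33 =-51.21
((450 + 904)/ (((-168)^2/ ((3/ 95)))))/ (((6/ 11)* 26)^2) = 81917/ 10875271680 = 0.00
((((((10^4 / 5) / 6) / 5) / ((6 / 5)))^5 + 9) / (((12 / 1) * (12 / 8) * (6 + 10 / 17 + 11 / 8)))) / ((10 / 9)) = 1062500018068994 / 319750335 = 3322905.10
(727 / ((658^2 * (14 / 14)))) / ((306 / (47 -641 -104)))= -253723 / 66243492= -0.00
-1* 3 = -3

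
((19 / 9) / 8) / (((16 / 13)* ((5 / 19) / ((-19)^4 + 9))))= 61163869 / 576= 106187.27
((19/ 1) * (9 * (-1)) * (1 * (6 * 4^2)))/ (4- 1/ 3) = -49248/ 11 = -4477.09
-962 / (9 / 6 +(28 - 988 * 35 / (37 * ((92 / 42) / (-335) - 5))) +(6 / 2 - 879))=2507312548 / 1719738061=1.46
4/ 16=1/ 4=0.25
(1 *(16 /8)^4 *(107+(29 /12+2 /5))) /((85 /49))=1291444 /1275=1012.90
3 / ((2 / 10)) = 15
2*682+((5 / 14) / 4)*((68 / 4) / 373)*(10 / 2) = 28491657 / 20888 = 1364.02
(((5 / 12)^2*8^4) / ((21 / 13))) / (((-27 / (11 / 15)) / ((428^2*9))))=-19711933.78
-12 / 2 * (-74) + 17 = 461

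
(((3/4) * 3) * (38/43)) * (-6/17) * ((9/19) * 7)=-1701/731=-2.33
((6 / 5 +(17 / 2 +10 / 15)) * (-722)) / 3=-112271 / 45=-2494.91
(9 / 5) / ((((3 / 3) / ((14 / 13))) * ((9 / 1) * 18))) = 7 / 585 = 0.01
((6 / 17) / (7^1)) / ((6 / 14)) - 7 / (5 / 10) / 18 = -0.66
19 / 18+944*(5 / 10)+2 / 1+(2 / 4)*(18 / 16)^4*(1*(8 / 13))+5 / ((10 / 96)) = 523.55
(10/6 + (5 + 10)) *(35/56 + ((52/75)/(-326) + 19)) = 1919117/5868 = 327.05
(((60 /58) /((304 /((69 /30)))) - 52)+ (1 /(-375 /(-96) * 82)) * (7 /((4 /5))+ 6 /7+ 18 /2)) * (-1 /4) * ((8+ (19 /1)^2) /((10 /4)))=147828600729 /77140000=1916.37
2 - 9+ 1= -6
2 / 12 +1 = 7 / 6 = 1.17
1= 1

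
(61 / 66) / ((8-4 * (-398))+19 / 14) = 427 / 739827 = 0.00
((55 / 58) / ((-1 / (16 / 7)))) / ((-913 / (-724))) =-28960 / 16849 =-1.72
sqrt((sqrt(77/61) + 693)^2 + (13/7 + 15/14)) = sqrt(16571016 * sqrt(4697) + 350256336150)/854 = 694.13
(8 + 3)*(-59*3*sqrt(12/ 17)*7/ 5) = -2290.13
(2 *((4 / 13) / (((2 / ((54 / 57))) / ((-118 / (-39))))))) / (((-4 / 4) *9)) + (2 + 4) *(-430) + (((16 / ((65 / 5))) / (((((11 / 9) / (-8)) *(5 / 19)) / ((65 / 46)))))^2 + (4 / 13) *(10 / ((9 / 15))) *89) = -155707740268 / 616598697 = -252.53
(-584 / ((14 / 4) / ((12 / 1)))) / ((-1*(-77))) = -14016 / 539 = -26.00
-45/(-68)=45/68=0.66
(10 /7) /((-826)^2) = 5 /2387966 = 0.00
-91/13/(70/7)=-7/10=-0.70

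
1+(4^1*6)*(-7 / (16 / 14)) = -146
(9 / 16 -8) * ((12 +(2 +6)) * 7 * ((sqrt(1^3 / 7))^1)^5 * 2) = -85 * sqrt(7) / 14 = -16.06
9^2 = 81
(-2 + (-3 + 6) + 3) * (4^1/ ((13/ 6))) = 96/ 13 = 7.38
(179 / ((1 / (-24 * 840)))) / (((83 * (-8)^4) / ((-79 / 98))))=8.56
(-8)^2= 64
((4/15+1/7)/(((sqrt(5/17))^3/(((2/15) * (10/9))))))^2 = 145346192/1004653125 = 0.14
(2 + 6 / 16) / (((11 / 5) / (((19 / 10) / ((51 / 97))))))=3.90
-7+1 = -6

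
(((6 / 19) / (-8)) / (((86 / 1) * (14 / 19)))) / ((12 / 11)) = -11 / 19264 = -0.00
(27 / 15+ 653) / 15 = 3274 / 75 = 43.65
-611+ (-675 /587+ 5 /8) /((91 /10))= -611.06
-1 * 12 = -12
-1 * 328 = -328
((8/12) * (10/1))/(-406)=-10/609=-0.02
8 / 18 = 0.44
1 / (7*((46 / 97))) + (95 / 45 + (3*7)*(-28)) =-1697033 / 2898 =-585.59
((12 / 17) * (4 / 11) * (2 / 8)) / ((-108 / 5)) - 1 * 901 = -1516388 / 1683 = -901.00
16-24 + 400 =392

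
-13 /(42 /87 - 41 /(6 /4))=1131 /2336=0.48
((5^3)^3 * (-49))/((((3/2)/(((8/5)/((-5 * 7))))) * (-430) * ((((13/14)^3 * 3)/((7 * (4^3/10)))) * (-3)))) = 107564800000/2550717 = 42170.42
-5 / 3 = -1.67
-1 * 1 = -1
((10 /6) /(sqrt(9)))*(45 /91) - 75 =-6800 /91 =-74.73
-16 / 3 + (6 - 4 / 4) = -0.33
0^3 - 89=-89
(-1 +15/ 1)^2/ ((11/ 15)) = 2940/ 11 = 267.27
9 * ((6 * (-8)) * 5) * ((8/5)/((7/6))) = -20736/7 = -2962.29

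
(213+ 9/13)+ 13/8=22393/104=215.32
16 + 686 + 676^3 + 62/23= 308916480.70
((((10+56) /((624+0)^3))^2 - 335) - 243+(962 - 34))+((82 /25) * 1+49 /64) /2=352.02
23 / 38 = 0.61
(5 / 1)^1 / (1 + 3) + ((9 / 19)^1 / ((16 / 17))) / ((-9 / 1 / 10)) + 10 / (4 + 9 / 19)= 7561 / 2584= 2.93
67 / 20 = 3.35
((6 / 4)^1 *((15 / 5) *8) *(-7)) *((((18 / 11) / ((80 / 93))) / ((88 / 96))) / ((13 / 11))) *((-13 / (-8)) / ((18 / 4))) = -17577 / 110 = -159.79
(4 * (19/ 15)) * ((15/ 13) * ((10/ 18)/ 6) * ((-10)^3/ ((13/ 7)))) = -1330000/ 4563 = -291.47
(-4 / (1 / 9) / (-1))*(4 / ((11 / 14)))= 2016 / 11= 183.27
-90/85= -18/17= -1.06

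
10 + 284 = 294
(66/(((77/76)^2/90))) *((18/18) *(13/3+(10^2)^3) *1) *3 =9357160547520/539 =17360223650.32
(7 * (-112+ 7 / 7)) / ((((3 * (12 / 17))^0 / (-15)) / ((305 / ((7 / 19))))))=9648675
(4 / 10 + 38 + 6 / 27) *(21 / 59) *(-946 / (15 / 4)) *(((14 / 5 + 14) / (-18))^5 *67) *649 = 18247635872553472 / 170859375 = 106799149.14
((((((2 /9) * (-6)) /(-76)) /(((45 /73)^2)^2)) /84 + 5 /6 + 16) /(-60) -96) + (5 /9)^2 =-113057586621991 /1178027550000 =-95.97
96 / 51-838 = -14214 / 17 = -836.12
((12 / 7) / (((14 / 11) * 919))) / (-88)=-3 / 180124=-0.00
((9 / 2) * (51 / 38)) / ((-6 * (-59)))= 153 / 8968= 0.02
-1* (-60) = 60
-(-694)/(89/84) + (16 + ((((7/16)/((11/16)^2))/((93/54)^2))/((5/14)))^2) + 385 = 1056.77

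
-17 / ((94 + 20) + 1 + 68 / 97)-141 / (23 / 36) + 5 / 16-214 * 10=-9749140315 / 4130064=-2360.53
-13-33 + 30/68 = -45.56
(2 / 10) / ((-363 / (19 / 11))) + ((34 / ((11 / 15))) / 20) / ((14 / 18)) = 832819 / 279510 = 2.98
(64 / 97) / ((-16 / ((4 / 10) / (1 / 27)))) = -216 / 485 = -0.45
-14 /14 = -1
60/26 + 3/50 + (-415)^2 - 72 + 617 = 112302039/650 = 172772.37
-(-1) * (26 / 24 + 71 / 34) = 3.17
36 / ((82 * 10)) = 9 / 205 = 0.04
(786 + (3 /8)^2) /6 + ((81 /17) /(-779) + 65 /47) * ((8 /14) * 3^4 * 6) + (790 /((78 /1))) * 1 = 11386626690287 /21749879424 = 523.53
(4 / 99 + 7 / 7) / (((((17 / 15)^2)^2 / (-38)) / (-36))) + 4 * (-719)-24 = -1871734900 / 918731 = -2037.30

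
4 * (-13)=-52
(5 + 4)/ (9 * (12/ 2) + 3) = 3/ 19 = 0.16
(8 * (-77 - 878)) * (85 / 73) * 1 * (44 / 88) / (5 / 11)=-714340 / 73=-9785.48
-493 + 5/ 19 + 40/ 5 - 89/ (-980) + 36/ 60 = -9012937/ 18620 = -484.05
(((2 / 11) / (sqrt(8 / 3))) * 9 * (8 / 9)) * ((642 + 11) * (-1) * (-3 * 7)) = 54852 * sqrt(6) / 11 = 12214.49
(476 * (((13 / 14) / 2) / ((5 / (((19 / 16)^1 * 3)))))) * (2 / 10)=12597 / 400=31.49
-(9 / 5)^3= -729 / 125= -5.83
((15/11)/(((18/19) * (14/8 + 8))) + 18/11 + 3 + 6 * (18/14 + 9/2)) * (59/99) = 20994560/891891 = 23.54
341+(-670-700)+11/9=-9250/9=-1027.78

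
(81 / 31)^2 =6561 / 961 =6.83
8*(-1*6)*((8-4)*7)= -1344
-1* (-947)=947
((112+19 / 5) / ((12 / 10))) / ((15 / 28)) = 2702 / 15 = 180.13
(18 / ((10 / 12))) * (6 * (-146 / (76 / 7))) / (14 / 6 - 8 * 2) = 496692 / 3895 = 127.52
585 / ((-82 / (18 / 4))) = -5265 / 164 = -32.10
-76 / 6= -38 / 3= -12.67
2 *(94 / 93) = 188 / 93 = 2.02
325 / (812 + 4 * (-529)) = -325 / 1304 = -0.25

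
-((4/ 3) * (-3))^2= -16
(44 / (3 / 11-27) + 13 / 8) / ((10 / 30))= -25 / 392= -0.06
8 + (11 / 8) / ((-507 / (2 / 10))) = 162229 / 20280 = 8.00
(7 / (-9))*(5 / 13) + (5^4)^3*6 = 171386718715 / 117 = 1464843749.70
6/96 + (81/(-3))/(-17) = 449/272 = 1.65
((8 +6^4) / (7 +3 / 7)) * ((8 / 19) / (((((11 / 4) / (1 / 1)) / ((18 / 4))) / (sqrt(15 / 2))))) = 164304 * sqrt(30) / 2717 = 331.22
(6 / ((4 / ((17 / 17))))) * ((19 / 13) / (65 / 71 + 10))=4047 / 20150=0.20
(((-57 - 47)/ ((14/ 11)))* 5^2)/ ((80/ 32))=-5720/ 7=-817.14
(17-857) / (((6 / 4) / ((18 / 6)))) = -1680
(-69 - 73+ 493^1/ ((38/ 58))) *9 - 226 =100097/ 19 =5268.26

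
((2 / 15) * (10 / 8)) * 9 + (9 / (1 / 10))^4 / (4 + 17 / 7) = 20412003 / 2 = 10206001.50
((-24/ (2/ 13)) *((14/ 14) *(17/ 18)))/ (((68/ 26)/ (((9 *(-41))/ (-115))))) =-20787/ 115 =-180.76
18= 18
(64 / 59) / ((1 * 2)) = 32 / 59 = 0.54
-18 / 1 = -18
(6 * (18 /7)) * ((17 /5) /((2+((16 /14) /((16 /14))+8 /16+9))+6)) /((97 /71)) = 260712 /125615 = 2.08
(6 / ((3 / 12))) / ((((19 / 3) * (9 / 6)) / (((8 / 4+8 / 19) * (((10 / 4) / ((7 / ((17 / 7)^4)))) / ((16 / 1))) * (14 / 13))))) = 57629490 / 11267893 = 5.11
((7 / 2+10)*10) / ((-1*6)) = -22.50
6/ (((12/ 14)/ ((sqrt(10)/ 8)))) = 7*sqrt(10)/ 8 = 2.77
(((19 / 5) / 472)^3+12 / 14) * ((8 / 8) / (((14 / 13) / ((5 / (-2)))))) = -1025252592169 / 515254835200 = -1.99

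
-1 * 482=-482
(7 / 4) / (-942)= -0.00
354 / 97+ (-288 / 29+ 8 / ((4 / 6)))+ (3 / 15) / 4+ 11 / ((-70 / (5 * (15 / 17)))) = 33977977 / 6694940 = 5.08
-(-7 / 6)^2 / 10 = -0.14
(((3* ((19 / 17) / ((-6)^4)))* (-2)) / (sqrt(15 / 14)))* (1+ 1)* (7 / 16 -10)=19* sqrt(210) / 2880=0.10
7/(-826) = -1/118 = -0.01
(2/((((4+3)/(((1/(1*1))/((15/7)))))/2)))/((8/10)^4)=125/192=0.65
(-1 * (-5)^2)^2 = 625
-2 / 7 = -0.29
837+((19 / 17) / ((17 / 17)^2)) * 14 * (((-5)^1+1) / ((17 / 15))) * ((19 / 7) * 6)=-18027 / 289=-62.38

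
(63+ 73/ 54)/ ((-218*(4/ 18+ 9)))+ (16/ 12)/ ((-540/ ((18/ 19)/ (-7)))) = -6860249/ 216585180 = -0.03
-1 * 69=-69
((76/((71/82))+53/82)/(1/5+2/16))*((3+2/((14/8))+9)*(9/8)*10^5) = 1170999000000/2911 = 402266918.58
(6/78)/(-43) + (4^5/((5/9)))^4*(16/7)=64521083944314072809/2445625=26382247459980.20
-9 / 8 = -1.12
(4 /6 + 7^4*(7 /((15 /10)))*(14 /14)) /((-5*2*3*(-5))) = 16808 /225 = 74.70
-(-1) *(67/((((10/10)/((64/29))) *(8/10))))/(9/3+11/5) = 35.54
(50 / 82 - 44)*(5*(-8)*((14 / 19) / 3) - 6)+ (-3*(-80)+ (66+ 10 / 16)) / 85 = 8917887 / 12920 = 690.24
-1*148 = -148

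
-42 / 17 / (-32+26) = 7 / 17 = 0.41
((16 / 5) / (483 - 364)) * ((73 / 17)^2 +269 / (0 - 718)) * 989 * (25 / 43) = 3448602520 / 12346369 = 279.32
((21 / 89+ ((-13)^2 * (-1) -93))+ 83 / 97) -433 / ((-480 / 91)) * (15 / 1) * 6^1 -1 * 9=983216393 / 138128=7118.15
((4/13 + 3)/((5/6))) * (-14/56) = -129/130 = -0.99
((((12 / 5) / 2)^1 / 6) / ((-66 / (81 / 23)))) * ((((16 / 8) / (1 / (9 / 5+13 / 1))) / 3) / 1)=-666 / 6325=-0.11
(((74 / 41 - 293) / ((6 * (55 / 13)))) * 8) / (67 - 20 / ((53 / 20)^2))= -1743905852 / 1219073295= -1.43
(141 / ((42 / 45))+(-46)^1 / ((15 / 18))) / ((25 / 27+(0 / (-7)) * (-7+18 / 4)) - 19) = -181197 / 34160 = -5.30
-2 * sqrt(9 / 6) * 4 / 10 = -2 * sqrt(6) / 5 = -0.98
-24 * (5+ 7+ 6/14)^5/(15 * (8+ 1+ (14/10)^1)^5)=-3115130754375/798761145728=-3.90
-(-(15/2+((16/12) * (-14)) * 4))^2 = -162409/36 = -4511.36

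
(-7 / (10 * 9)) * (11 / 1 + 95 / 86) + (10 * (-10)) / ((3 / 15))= -1292429 / 2580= -500.94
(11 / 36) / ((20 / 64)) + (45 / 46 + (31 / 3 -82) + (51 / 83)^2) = -988705519 / 14260230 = -69.33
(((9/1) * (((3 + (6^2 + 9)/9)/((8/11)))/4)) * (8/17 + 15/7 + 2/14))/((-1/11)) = -89298/119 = -750.40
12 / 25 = 0.48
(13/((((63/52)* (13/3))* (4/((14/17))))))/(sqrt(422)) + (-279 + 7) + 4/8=-543/2 + 13* sqrt(422)/10761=-271.48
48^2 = 2304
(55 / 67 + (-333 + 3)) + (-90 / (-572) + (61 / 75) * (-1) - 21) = -504202657 / 1437150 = -350.84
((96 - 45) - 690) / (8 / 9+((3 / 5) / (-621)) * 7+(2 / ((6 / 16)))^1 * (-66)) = 661365 / 363407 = 1.82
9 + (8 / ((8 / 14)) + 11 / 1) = 34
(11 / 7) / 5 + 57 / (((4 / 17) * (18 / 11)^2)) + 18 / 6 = 93.78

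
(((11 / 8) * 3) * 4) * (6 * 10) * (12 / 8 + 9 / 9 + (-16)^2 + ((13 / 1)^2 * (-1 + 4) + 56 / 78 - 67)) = 8998935 / 13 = 692225.77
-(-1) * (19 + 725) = 744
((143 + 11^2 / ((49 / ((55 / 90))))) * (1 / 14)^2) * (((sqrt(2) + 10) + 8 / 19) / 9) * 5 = 637285 * sqrt(2) / 1555848 + 7010135 / 1642284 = 4.85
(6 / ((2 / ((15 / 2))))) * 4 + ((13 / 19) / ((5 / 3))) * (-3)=88.77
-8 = -8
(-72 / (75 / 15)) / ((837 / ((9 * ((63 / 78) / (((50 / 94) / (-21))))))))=248724 / 50375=4.94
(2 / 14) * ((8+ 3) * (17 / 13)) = 187 / 91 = 2.05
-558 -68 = -626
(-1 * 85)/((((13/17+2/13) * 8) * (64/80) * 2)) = -93925/12992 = -7.23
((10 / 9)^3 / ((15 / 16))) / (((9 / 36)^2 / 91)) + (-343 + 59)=4038092 / 2187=1846.41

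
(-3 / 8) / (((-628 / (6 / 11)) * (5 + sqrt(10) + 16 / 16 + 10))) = 3 / 141614 - 3 * sqrt(10) / 2265824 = 0.00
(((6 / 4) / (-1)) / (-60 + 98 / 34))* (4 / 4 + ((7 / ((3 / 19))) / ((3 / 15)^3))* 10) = 1455.36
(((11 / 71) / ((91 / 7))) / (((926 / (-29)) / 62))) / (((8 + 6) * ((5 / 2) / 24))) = -237336 / 14957215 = -0.02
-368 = -368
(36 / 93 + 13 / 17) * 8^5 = 19890176 / 527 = 37742.27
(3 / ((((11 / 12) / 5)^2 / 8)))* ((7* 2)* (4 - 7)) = -3628800 / 121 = -29990.08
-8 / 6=-4 / 3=-1.33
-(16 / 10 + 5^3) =-633 / 5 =-126.60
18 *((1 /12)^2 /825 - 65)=-7721999 /6600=-1170.00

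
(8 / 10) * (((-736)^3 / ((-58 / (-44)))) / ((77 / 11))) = -35084566528 / 1015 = -34566075.40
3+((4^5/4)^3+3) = 16777222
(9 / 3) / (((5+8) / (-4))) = -0.92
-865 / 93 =-9.30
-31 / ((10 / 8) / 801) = -99324 / 5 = -19864.80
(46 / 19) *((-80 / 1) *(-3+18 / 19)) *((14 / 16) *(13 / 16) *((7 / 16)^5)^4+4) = 2776080570663481871837160100455 / 1745688883523524528275718144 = 1590.25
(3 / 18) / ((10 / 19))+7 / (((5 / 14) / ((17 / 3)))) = 6683 / 60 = 111.38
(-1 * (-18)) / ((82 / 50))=450 / 41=10.98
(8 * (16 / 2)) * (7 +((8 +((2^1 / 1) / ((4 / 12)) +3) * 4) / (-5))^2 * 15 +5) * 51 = 19153152 / 5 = 3830630.40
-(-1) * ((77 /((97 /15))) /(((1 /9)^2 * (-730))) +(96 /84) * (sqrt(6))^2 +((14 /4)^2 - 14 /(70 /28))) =12080401 /991340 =12.19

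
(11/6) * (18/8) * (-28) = -231/2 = -115.50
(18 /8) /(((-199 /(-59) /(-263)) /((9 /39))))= -418959 /10348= -40.49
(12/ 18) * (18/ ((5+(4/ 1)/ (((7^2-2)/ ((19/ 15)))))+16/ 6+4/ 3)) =8460/ 6421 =1.32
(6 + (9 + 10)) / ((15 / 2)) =10 / 3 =3.33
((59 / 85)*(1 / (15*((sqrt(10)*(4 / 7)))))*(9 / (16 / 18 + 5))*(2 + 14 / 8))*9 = 301077*sqrt(10) / 720800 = 1.32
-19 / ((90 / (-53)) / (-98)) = -49343 / 45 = -1096.51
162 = 162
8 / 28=2 / 7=0.29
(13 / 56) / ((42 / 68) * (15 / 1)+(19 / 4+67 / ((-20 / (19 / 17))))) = 1105 / 48888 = 0.02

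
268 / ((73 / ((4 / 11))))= 1072 / 803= 1.33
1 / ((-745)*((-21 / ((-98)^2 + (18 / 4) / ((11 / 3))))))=42263 / 68838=0.61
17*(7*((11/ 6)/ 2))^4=597601697/ 20736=28819.53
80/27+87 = 2429/27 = 89.96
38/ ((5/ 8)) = 304/ 5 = 60.80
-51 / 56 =-0.91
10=10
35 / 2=17.50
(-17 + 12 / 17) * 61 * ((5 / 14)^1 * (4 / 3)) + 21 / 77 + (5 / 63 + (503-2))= 330419 / 11781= 28.05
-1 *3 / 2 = -3 / 2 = -1.50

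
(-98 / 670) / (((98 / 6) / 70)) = -42 / 67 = -0.63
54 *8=432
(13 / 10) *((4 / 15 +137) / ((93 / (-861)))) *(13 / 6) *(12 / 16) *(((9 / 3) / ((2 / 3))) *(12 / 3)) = -299603031 / 6200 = -48323.07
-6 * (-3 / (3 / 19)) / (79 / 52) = 5928 / 79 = 75.04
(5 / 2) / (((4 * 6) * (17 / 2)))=5 / 408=0.01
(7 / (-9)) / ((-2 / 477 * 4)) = 371 / 8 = 46.38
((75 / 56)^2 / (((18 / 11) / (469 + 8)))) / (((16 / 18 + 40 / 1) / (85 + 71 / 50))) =5101264575 / 4616192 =1105.08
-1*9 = -9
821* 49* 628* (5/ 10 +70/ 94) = 1477933002/ 47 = 31445383.02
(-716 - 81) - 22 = -819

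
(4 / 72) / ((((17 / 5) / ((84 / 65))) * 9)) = 14 / 5967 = 0.00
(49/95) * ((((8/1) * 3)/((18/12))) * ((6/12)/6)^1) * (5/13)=196/741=0.26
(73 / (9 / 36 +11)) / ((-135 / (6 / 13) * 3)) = -584 / 78975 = -0.01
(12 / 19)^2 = 144 / 361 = 0.40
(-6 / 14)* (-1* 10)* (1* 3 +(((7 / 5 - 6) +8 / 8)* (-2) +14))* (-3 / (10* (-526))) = 1089 / 18410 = 0.06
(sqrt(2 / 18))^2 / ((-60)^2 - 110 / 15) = 1 / 32334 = 0.00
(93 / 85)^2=8649 / 7225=1.20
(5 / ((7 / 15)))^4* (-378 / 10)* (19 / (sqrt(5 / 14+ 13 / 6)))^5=-3807582548203125* sqrt(1113) / 1042139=-121890893602.74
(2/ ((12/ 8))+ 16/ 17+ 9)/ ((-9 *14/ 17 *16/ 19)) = -10925/ 6048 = -1.81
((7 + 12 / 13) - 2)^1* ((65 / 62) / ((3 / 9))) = 18.63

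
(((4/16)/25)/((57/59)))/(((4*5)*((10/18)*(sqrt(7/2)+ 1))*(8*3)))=-59/3800000+ 59*sqrt(14)/7600000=0.00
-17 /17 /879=-1 /879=-0.00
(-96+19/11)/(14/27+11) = -27999/3421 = -8.18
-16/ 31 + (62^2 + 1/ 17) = 2025547/ 527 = 3843.54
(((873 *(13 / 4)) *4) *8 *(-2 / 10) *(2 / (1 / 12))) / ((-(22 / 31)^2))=523506672 / 605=865300.28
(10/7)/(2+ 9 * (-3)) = -2/35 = -0.06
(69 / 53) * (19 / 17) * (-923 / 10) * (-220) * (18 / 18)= 26621166 / 901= 29546.24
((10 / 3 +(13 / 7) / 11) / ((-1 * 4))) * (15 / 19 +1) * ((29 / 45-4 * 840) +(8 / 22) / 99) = 251565351263 / 47796210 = 5263.29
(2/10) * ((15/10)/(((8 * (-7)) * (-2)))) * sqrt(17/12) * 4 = sqrt(51)/560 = 0.01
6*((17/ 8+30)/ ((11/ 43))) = 33153/ 44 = 753.48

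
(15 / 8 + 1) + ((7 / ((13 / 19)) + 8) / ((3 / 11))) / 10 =4971 / 520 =9.56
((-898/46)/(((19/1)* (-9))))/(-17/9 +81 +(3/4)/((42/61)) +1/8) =6286/4422877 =0.00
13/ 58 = 0.22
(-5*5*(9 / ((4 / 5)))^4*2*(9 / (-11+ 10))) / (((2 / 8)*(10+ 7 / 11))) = 1127671875 / 416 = 2710749.70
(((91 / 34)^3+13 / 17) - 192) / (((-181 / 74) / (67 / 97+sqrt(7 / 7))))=10259078097 / 86257541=118.94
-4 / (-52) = 1 / 13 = 0.08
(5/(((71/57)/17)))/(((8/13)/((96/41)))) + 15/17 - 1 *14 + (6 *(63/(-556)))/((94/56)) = 79570265869/323298571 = 246.12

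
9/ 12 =3/ 4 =0.75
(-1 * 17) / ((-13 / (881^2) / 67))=884047379 / 13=68003644.54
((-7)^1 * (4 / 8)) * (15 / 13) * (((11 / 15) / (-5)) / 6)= 77 / 780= 0.10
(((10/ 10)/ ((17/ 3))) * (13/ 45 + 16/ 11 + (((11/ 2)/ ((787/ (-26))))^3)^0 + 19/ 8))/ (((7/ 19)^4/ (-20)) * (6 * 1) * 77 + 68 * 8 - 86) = 2641476349/ 1338132091956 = 0.00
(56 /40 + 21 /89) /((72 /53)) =4823 /4005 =1.20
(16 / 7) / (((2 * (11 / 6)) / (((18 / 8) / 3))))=36 / 77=0.47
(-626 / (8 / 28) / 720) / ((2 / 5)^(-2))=-2191 / 4500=-0.49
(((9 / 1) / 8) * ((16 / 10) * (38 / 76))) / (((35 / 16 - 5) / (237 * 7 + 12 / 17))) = -45144 / 85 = -531.11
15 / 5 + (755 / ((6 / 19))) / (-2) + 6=-14237 / 12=-1186.42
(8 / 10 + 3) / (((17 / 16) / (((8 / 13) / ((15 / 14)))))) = 34048 / 16575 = 2.05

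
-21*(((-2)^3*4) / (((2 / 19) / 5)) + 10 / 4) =63735 / 2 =31867.50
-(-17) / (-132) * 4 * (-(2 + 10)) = 68 / 11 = 6.18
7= 7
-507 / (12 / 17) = -2873 / 4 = -718.25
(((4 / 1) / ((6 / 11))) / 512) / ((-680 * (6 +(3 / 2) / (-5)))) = -11 / 2976768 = -0.00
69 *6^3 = 14904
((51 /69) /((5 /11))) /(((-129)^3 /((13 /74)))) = -2431 /18268323390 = -0.00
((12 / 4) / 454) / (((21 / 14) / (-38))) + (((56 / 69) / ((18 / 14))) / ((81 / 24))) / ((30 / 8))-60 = -60.12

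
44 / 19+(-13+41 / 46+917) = 792899 / 874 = 907.21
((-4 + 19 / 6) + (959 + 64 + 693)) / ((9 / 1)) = 10291 / 54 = 190.57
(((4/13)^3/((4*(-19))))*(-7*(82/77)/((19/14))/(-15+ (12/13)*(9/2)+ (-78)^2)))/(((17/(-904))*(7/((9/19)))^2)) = -64046592/758712318661297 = -0.00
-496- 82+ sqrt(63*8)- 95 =-673+ 6*sqrt(14) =-650.55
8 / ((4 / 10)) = 20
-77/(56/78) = -429/4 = -107.25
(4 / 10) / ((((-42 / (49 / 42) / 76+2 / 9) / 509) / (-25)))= 20241.63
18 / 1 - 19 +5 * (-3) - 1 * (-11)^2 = -137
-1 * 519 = -519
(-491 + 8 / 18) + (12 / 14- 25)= -32426 / 63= -514.70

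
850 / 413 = 2.06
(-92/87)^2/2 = 4232/7569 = 0.56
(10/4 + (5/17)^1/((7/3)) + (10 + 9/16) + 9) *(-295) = -6545.62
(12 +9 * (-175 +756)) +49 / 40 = 209689 / 40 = 5242.22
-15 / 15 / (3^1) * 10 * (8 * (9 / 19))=-240 / 19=-12.63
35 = 35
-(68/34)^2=-4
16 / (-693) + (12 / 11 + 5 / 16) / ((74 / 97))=1490473 / 820512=1.82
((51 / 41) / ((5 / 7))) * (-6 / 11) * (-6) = 12852 / 2255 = 5.70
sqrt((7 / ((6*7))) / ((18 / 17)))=sqrt(51) / 18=0.40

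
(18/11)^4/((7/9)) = 944784/102487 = 9.22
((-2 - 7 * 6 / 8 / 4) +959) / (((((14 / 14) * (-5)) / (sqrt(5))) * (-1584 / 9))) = 15291 * sqrt(5) / 14080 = 2.43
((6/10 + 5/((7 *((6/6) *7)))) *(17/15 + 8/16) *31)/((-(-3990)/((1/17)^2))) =1333/43241625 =0.00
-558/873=-62/97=-0.64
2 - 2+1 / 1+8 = 9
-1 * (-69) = 69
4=4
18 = 18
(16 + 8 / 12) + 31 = 143 / 3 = 47.67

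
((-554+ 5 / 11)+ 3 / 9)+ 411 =-4693 / 33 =-142.21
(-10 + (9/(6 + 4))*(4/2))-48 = -281/5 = -56.20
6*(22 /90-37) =-3308 /15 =-220.53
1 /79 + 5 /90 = 97 /1422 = 0.07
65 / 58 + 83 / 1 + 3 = 5053 / 58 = 87.12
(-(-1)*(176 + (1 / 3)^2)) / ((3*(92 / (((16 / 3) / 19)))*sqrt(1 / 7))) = 6340*sqrt(7) / 35397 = 0.47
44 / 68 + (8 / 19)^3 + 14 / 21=485665 / 349809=1.39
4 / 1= 4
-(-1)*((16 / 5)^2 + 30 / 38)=5239 / 475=11.03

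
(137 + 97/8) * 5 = 5965/8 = 745.62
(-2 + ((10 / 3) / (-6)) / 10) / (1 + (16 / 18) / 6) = -111 / 62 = -1.79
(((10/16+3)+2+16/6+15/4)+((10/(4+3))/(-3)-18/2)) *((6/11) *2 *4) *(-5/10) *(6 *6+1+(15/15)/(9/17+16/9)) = -5695234/27181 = -209.53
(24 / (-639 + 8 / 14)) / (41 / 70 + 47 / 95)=-74480 / 2140651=-0.03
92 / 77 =1.19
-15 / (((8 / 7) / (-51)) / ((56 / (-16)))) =-37485 / 16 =-2342.81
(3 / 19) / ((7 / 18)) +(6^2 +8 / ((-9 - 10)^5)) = 631014226 / 17332693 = 36.41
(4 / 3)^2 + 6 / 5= 134 / 45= 2.98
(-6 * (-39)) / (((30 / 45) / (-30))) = -10530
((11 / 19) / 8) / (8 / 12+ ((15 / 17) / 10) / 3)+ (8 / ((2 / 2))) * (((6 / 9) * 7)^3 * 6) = 236911033 / 48564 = 4878.33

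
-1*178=-178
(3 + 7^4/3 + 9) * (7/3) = 17059/9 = 1895.44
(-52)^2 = 2704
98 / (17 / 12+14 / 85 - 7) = -99960 / 5527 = -18.09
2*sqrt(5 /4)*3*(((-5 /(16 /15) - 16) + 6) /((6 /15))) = -3525*sqrt(5) /32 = -246.32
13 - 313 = -300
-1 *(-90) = 90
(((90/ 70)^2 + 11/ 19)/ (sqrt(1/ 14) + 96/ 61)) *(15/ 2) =182531520/ 16665299 - 57991785 *sqrt(14)/ 116657093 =9.09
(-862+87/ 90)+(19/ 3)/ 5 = -25793/ 30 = -859.77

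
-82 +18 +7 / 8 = -505 / 8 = -63.12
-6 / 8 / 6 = -1 / 8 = -0.12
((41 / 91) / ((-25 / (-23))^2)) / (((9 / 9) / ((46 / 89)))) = 997694 / 5061875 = 0.20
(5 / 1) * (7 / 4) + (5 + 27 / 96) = 449 / 32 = 14.03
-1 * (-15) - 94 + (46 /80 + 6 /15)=-3121 /40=-78.02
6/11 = 0.55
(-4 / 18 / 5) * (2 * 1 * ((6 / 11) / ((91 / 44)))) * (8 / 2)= -128 / 1365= -0.09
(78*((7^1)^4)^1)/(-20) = -93639/10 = -9363.90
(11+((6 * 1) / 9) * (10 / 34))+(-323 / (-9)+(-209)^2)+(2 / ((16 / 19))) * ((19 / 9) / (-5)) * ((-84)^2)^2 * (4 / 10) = -76218653483 / 3825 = -19926445.36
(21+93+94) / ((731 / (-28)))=-5824 / 731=-7.97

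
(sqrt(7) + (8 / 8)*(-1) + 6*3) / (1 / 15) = 15*sqrt(7) + 255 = 294.69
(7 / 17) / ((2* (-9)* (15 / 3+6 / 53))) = -371 / 82926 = -0.00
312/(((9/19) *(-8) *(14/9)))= -741/14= -52.93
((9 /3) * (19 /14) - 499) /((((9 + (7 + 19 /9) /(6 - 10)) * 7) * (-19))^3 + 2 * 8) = 20204964 /29174879041315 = 0.00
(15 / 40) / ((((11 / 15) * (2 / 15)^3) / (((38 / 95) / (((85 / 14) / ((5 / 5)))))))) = 42525 / 2992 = 14.21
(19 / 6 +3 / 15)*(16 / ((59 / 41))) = 33128 / 885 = 37.43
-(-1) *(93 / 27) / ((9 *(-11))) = -31 / 891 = -0.03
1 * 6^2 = 36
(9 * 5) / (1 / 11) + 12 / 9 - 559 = -188 / 3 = -62.67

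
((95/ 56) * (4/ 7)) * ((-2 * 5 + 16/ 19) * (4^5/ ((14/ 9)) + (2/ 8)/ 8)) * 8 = -64146405/ 1372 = -46753.94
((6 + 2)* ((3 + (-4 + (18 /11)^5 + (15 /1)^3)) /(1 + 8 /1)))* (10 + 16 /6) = 165763795168 /4348377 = 38120.84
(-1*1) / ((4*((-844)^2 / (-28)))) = 7 / 712336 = 0.00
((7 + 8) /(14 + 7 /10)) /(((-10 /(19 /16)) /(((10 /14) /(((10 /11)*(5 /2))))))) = -209 /5488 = -0.04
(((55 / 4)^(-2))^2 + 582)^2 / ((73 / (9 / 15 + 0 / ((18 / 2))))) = 85088091314411904108 / 30562887330078125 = 2784.03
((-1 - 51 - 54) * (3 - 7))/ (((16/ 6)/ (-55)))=-8745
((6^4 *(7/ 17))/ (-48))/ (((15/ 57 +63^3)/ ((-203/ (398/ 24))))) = 4373838/ 8036143967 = 0.00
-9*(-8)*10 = 720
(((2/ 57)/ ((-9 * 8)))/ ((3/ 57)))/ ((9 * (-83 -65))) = 0.00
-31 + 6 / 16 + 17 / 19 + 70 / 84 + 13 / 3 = -11201 / 456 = -24.56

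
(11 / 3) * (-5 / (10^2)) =-11 / 60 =-0.18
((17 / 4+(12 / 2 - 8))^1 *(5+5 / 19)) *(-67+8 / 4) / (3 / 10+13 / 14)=-511875 / 817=-626.53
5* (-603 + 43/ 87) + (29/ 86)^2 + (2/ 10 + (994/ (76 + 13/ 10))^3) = -1316515545614180221/ 1486019954367420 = -885.93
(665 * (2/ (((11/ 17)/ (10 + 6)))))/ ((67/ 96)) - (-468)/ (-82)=1423714902/ 30217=47116.36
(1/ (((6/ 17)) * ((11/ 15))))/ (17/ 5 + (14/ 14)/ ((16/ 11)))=0.95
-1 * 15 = -15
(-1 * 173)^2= 29929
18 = 18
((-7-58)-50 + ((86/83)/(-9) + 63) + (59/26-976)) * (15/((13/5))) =-498099475/84162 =-5918.34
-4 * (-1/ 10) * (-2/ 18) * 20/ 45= -8/ 405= -0.02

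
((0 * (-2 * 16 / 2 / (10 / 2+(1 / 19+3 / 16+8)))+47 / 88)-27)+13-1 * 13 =-2329 / 88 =-26.47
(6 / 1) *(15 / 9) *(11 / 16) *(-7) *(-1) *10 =1925 / 4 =481.25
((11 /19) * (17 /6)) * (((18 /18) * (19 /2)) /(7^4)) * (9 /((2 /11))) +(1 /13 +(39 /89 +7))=174153407 /22223656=7.84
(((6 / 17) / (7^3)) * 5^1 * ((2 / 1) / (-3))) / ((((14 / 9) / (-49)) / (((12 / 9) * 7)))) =120 / 119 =1.01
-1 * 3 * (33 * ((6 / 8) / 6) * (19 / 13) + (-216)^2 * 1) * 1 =-14558553 / 104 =-139986.09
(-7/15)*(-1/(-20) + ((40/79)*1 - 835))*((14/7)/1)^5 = 73831576/5925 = 12461.03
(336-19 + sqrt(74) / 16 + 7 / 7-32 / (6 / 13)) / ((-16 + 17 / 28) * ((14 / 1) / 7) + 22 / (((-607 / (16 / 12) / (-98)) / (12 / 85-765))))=-538858180 / 7916121903-361165 * sqrt(74) / 21109658408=-0.07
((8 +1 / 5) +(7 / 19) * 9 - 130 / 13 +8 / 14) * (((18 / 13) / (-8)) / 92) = -3123 / 795340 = -0.00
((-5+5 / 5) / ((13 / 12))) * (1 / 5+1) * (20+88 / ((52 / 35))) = -59328 / 169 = -351.05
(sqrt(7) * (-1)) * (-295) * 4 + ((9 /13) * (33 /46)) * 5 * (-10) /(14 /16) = -59400 /2093 + 1180 * sqrt(7) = 3093.61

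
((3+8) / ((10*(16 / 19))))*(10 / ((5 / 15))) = 627 / 16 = 39.19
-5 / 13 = -0.38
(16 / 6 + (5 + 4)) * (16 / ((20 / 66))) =616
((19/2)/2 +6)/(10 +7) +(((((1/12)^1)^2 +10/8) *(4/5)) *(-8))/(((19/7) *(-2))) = 2.11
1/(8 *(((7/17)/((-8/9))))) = -17/63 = -0.27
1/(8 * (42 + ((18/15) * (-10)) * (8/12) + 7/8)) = 0.00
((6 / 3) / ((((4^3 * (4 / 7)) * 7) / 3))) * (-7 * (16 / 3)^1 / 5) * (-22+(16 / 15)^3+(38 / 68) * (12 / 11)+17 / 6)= 153242047 / 50490000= 3.04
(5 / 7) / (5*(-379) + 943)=-0.00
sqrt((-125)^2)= 125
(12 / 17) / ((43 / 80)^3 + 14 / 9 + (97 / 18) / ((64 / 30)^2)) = 0.24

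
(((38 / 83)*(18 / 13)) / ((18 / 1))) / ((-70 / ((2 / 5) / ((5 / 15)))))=-114 / 188825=-0.00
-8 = -8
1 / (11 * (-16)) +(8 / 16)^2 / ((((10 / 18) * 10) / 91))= 17993 / 4400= 4.09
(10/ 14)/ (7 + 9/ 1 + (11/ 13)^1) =65/ 1533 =0.04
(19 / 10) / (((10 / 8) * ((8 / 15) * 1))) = 2.85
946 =946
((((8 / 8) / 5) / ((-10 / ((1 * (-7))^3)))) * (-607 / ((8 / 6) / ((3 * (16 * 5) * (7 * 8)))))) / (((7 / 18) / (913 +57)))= -104693456448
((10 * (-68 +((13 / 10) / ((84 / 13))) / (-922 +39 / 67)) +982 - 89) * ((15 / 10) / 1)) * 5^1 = 1104551297 / 691432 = 1597.48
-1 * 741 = -741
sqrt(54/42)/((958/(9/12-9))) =-99 * sqrt(7)/26824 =-0.01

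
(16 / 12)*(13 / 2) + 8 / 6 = 10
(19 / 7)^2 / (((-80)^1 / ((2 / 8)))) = -361 / 15680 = -0.02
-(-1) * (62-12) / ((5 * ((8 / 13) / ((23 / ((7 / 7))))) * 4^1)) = 1495 / 16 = 93.44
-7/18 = -0.39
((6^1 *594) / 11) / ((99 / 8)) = 288 / 11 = 26.18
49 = 49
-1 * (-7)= 7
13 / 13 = 1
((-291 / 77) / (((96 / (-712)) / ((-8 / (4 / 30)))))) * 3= -388485 / 77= -5045.26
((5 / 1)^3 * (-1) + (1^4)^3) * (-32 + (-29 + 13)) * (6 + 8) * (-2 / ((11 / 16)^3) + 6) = -17165568 / 1331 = -12896.75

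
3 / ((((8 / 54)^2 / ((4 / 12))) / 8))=729 / 2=364.50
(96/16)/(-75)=-0.08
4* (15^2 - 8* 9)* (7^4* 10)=14694120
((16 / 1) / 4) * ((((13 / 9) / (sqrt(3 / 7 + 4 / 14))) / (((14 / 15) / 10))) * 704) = 183040 * sqrt(35) / 21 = 51565.68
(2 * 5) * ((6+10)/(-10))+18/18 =-15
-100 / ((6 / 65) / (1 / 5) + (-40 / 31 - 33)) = 2.96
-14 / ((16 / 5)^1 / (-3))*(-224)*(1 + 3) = -11760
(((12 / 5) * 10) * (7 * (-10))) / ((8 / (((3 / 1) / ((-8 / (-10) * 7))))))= -225 / 2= -112.50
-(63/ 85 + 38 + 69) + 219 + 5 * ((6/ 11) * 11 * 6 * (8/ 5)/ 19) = 204163/ 1615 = 126.42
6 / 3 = 2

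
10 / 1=10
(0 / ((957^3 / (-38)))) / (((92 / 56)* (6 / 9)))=0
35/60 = 7/12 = 0.58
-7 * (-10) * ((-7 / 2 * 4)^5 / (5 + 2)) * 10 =-53782400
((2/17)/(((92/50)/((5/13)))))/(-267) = -125/1357161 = -0.00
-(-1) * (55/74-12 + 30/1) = 1387/74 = 18.74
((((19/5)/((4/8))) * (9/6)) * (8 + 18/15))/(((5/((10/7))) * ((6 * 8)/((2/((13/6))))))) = 0.58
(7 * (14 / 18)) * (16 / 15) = 784 / 135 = 5.81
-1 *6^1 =-6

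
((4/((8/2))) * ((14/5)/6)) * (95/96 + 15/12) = 301/288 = 1.05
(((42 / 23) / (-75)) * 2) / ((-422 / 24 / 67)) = 22512 / 121325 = 0.19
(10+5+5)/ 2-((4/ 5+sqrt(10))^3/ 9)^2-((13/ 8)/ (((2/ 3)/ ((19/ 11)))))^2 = -1281394478321/ 39204000000-1826144 * sqrt(10)/ 253125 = -55.50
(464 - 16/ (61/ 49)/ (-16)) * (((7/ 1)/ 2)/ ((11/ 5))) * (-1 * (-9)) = 8931195/ 1342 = 6655.14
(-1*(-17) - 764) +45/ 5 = -738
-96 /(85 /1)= -96 /85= -1.13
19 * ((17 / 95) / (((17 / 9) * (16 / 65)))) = 117 / 16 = 7.31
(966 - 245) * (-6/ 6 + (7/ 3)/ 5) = -5768/ 15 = -384.53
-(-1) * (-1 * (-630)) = 630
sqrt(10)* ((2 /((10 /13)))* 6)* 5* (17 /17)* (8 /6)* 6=624* sqrt(10)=1973.26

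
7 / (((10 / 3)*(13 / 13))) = 21 / 10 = 2.10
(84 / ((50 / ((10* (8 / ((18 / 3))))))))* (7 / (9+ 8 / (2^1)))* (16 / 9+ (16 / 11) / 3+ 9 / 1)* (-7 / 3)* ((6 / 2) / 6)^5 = -76489 / 7722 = -9.91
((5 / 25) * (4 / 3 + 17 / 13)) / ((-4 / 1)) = -0.13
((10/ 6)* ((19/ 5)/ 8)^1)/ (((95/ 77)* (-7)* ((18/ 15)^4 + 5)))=-1375/ 106104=-0.01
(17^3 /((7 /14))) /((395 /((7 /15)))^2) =481474 /35105625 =0.01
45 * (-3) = -135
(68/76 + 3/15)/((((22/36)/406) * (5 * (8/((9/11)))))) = 855036/57475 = 14.88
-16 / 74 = -0.22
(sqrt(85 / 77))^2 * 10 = 850 / 77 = 11.04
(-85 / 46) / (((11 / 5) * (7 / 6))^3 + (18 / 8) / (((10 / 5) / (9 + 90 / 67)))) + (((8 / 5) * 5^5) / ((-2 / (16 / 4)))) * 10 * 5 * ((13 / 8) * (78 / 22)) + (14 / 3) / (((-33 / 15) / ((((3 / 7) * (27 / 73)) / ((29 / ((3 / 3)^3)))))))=-3621428646701695980 / 1257142849963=-2880681.89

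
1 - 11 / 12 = 0.08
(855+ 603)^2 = 2125764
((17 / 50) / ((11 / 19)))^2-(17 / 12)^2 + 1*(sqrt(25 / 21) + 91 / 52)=957719 / 10890000 + 5*sqrt(21) / 21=1.18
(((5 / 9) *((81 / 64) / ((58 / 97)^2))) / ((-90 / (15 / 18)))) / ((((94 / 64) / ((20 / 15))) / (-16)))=94090 / 355743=0.26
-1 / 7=-0.14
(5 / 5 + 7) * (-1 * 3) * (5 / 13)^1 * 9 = -1080 / 13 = -83.08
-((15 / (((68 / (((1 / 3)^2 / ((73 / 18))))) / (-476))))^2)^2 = -1944810000 / 28398241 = -68.48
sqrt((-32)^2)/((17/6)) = 192/17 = 11.29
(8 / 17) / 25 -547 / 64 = -231963 / 27200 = -8.53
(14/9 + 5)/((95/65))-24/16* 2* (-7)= 4358/171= 25.49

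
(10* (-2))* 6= -120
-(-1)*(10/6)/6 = 5/18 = 0.28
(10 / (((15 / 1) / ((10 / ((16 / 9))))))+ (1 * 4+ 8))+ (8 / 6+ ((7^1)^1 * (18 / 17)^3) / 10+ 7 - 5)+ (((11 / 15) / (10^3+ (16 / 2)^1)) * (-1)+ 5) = 370138333 / 14856912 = 24.91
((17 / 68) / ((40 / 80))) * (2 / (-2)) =-1 / 2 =-0.50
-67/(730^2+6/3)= -67/532902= -0.00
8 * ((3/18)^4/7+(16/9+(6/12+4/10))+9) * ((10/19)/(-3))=-529709/32319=-16.39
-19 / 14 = -1.36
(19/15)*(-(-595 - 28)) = 11837/15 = 789.13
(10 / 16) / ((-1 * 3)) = -5 / 24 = -0.21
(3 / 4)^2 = 9 / 16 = 0.56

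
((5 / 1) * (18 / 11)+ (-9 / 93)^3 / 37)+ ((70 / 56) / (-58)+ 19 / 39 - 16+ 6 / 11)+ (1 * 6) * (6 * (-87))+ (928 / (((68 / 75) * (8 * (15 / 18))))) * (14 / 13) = -5545545049488299 / 1865009309592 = -2973.47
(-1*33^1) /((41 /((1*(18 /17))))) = -594 /697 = -0.85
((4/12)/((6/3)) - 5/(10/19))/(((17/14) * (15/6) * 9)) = -784/2295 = -0.34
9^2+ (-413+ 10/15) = -994/3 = -331.33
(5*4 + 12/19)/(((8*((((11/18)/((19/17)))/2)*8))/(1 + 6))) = 3087/374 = 8.25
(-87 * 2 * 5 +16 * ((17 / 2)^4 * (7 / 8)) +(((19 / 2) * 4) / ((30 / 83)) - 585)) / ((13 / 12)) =8607721 / 130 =66213.24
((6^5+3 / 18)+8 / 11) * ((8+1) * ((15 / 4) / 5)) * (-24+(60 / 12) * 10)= 60053175 / 44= 1364844.89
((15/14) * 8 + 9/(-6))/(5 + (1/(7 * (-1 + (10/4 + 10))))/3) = 6831/4834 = 1.41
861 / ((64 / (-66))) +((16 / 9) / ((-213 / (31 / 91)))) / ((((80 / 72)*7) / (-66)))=-6424999163 / 7236320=-887.88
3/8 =0.38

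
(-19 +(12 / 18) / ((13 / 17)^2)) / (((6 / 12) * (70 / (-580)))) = 1050380 / 3549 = 295.97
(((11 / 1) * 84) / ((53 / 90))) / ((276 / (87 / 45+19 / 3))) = 57288 / 1219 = 47.00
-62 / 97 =-0.64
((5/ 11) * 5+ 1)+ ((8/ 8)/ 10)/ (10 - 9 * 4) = 9349/ 2860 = 3.27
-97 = -97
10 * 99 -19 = 971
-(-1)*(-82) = -82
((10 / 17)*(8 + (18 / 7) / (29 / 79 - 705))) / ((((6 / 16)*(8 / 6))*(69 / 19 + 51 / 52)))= 2368064240 / 1161027903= 2.04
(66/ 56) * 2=33/ 14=2.36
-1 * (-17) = 17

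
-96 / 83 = -1.16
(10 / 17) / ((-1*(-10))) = 1 / 17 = 0.06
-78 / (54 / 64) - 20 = -1012 / 9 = -112.44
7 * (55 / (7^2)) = 55 / 7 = 7.86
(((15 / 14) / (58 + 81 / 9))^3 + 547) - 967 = -346623338865 / 825293672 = -420.00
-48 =-48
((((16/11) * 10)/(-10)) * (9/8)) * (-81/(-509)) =-1458/5599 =-0.26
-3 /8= -0.38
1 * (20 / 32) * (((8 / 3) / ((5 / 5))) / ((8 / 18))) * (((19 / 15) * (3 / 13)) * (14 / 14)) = 57 / 52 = 1.10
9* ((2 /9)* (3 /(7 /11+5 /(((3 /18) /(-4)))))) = -66 /1313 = -0.05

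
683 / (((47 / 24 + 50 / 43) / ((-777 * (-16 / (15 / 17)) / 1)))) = 49655695488 / 16105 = 3083247.16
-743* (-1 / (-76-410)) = -743 / 486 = -1.53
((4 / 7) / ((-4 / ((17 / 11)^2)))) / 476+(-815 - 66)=-20893813 / 23716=-881.00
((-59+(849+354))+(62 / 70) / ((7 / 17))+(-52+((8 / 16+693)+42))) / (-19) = -896529 / 9310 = -96.30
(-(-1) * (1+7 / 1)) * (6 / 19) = 48 / 19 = 2.53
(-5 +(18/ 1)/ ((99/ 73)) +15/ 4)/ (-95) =-529/ 4180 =-0.13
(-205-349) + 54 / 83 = -45928 / 83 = -553.35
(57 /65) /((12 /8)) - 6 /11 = 28 /715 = 0.04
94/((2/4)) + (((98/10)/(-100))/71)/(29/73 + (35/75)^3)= 6562527709/34907576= 188.00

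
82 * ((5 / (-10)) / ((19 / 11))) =-451 / 19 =-23.74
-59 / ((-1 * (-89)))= -59 / 89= -0.66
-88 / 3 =-29.33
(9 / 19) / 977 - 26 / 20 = -241229 / 185630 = -1.30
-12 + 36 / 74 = -426 / 37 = -11.51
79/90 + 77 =7009/90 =77.88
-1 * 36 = -36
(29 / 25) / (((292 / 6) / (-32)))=-1392 / 1825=-0.76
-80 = -80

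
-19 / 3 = -6.33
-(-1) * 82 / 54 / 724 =41 / 19548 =0.00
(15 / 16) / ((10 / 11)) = 33 / 32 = 1.03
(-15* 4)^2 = 3600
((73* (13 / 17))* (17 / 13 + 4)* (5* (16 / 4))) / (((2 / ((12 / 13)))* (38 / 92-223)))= -9268080 / 754273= -12.29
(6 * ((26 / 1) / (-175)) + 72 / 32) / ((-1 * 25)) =-951 / 17500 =-0.05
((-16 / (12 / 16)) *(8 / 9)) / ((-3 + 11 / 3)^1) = -28.44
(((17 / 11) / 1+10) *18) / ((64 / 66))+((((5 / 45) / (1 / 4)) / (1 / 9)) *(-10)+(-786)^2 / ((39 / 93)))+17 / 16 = 1473381.22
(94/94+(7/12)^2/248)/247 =0.00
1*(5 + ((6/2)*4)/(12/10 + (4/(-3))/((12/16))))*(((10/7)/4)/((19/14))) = -1025/247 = -4.15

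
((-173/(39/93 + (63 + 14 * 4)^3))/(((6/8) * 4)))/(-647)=5363/101397727422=0.00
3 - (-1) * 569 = 572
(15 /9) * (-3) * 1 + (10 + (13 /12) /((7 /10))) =275 /42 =6.55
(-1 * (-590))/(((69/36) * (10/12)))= 8496/23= 369.39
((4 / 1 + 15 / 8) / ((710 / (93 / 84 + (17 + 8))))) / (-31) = -34357 / 4930240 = -0.01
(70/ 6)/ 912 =0.01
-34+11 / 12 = -397 / 12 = -33.08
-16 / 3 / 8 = -2 / 3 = -0.67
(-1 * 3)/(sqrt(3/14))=-sqrt(42)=-6.48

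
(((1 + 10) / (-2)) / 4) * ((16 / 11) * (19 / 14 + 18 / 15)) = -179 / 35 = -5.11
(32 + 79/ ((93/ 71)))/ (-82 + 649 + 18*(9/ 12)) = 17170/ 107973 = 0.16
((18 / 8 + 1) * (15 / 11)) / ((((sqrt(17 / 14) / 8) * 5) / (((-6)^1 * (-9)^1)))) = 4212 * sqrt(238) / 187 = 347.48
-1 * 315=-315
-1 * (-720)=720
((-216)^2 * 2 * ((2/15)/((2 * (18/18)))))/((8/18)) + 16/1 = 70064/5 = 14012.80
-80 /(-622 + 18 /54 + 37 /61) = 7320 /56827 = 0.13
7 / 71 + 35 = 2492 / 71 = 35.10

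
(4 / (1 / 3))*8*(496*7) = 333312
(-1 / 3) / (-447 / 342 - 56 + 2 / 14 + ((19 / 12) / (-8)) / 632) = 0.01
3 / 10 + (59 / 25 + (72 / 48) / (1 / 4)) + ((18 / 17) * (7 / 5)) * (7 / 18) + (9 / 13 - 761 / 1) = -8299337 / 11050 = -751.07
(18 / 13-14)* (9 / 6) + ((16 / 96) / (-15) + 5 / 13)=-18.55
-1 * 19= -19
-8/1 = -8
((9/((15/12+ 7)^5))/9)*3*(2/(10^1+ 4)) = 1024/91315917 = 0.00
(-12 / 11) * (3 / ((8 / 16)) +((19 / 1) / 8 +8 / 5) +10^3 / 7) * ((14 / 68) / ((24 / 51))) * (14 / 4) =-898653 / 3520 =-255.30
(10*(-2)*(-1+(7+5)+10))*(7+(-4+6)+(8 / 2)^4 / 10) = -14532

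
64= 64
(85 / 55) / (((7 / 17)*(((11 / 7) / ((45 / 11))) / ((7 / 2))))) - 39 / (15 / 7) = 212933 / 13310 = 16.00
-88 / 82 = -44 / 41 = -1.07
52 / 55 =0.95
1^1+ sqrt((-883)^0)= 2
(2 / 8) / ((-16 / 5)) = -5 / 64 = -0.08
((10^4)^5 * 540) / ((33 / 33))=54000000000000000000000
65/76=0.86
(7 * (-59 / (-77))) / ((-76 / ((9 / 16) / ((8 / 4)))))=-531 / 26752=-0.02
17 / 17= 1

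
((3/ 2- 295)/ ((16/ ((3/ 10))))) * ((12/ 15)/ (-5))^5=28176/ 48828125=0.00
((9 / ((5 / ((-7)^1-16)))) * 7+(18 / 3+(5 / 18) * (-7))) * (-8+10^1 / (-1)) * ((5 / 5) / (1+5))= 25717 / 30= 857.23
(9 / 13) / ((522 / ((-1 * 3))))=-3 / 754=-0.00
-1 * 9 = -9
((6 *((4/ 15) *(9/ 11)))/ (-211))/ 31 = -72/ 359755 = -0.00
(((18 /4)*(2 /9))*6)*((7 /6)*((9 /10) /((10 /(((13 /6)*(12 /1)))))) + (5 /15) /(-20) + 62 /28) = 5174 /175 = 29.57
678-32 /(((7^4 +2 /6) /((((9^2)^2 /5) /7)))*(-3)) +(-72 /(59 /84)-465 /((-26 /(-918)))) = -765914604909 /48347845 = -15841.75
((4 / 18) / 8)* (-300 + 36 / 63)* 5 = -2620 / 63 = -41.59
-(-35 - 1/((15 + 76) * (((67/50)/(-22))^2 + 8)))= 30846307465/881288499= 35.00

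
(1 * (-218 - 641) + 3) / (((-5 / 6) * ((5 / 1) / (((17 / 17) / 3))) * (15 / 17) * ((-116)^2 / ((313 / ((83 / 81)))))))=15372369 / 8725375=1.76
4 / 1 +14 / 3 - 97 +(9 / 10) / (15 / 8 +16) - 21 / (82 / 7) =-15843409 / 175890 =-90.08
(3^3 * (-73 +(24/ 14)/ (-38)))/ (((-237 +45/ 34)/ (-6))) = -17836740/ 355243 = -50.21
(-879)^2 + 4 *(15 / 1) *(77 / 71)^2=3895239021 / 5041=772711.57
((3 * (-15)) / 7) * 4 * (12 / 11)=-28.05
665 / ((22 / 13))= 8645 / 22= 392.95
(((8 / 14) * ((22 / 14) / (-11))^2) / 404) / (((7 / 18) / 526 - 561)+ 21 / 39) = -123084 / 2389804293751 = -0.00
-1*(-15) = 15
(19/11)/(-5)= -19/55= -0.35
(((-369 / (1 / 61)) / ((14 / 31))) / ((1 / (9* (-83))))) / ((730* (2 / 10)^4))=65155114125 / 2044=31876278.93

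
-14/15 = -0.93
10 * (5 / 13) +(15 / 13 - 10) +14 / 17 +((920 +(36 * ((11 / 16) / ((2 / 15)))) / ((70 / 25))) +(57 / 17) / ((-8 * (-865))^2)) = 5596582334099 / 5698481600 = 982.12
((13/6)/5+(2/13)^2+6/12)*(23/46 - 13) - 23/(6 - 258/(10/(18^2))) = -28139165/2352818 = -11.96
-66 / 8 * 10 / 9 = -55 / 6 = -9.17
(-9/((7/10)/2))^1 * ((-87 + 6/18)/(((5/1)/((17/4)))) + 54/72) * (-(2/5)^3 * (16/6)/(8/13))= -520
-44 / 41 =-1.07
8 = 8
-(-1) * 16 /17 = 16 /17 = 0.94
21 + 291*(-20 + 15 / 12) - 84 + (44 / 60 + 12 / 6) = -330991 / 60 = -5516.52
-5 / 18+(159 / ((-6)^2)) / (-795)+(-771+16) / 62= -23177 / 1860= -12.46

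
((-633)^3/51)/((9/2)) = -1105168.35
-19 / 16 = -1.19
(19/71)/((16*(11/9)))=171/12496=0.01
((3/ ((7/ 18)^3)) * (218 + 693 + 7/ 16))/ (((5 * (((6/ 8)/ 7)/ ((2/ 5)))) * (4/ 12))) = 127572084/ 1225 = 104140.48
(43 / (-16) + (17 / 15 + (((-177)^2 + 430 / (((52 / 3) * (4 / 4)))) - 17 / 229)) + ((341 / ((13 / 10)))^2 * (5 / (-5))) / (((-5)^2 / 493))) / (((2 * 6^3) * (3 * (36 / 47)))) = -578638547100791 / 433352125440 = -1335.26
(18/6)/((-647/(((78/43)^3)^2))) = -0.17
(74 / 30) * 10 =24.67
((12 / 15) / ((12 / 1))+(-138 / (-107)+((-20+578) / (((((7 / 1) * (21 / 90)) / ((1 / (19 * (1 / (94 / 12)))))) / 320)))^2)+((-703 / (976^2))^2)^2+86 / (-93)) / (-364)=-24044629879541867879030601230032055241081809 / 4308387555620956563412171397886115840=-5580888.34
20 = 20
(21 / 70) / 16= 3 / 160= 0.02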